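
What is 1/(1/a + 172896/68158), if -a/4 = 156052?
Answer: 21272384432/53961499105 ≈ 0.39421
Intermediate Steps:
a = -624208 (a = -4*156052 = -624208)
1/(1/a + 172896/68158) = 1/(1/(-624208) + 172896/68158) = 1/(-1/624208 + 172896*(1/68158)) = 1/(-1/624208 + 86448/34079) = 1/(53961499105/21272384432) = 21272384432/53961499105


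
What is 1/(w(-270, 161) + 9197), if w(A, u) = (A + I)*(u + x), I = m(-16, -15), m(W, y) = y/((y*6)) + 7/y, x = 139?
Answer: -1/71893 ≈ -1.3910e-5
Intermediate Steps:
m(W, y) = ⅙ + 7/y (m(W, y) = y/((6*y)) + 7/y = y*(1/(6*y)) + 7/y = ⅙ + 7/y)
I = -3/10 (I = (⅙)*(42 - 15)/(-15) = (⅙)*(-1/15)*27 = -3/10 ≈ -0.30000)
w(A, u) = (139 + u)*(-3/10 + A) (w(A, u) = (A - 3/10)*(u + 139) = (-3/10 + A)*(139 + u) = (139 + u)*(-3/10 + A))
1/(w(-270, 161) + 9197) = 1/((-417/10 + 139*(-270) - 3/10*161 - 270*161) + 9197) = 1/((-417/10 - 37530 - 483/10 - 43470) + 9197) = 1/(-81090 + 9197) = 1/(-71893) = -1/71893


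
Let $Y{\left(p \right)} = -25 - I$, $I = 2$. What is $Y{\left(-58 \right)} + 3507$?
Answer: $3480$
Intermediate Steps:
$Y{\left(p \right)} = -27$ ($Y{\left(p \right)} = -25 - 2 = -27$)
$Y{\left(-58 \right)} + 3507 = -27 + 3507 = 3480$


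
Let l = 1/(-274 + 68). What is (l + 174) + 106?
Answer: 57679/206 ≈ 280.00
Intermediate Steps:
l = -1/206 (l = 1/(-206) = -1/206 ≈ -0.0048544)
(l + 174) + 106 = (-1/206 + 174) + 106 = 35843/206 + 106 = 57679/206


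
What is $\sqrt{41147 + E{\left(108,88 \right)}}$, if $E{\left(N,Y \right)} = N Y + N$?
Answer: $\sqrt{50759} \approx 225.3$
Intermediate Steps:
$E{\left(N,Y \right)} = N + N Y$
$\sqrt{41147 + E{\left(108,88 \right)}} = \sqrt{41147 + 108 \left(1 + 88\right)} = \sqrt{41147 + 108 \cdot 89} = \sqrt{41147 + 9612} = \sqrt{50759}$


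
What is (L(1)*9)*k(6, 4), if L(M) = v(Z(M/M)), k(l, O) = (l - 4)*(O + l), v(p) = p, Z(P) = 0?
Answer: 0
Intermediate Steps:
k(l, O) = (-4 + l)*(O + l)
L(M) = 0
(L(1)*9)*k(6, 4) = (0*9)*(6² - 4*4 - 4*6 + 4*6) = 0*(36 - 16 - 24 + 24) = 0*20 = 0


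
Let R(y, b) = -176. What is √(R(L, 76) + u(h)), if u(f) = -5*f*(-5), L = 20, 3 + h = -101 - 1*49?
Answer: I*√4001 ≈ 63.253*I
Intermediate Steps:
h = -153 (h = -3 + (-101 - 1*49) = -3 + (-101 - 49) = -3 - 150 = -153)
u(f) = 25*f
√(R(L, 76) + u(h)) = √(-176 + 25*(-153)) = √(-176 - 3825) = √(-4001) = I*√4001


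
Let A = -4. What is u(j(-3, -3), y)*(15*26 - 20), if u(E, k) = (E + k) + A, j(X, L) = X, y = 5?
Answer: -740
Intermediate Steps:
u(E, k) = -4 + E + k (u(E, k) = (E + k) - 4 = -4 + E + k)
u(j(-3, -3), y)*(15*26 - 20) = (-4 - 3 + 5)*(15*26 - 20) = -2*(390 - 20) = -2*370 = -740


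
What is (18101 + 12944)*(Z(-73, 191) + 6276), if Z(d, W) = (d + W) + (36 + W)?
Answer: 205548945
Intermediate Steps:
Z(d, W) = 36 + d + 2*W (Z(d, W) = (W + d) + (36 + W) = 36 + d + 2*W)
(18101 + 12944)*(Z(-73, 191) + 6276) = (18101 + 12944)*((36 - 73 + 2*191) + 6276) = 31045*((36 - 73 + 382) + 6276) = 31045*(345 + 6276) = 31045*6621 = 205548945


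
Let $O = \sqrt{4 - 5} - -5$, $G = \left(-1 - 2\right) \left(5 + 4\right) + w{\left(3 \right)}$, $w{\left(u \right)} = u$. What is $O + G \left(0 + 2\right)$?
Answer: $-43 + i \approx -43.0 + 1.0 i$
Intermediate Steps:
$G = -24$ ($G = \left(-1 - 2\right) \left(5 + 4\right) + 3 = \left(-3\right) 9 + 3 = -27 + 3 = -24$)
$O = 5 + i$ ($O = \sqrt{-1} + 5 = i + 5 = 5 + i \approx 5.0 + 1.0 i$)
$O + G \left(0 + 2\right) = \left(5 + i\right) - 24 \left(0 + 2\right) = \left(5 + i\right) - 48 = -43 + i$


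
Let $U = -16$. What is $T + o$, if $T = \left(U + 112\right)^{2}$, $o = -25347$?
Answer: $-16131$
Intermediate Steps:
$T = 9216$ ($T = \left(-16 + 112\right)^{2} = 96^{2} = 9216$)
$T + o = 9216 - 25347 = -16131$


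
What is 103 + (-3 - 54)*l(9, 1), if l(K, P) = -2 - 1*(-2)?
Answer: 103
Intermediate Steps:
l(K, P) = 0 (l(K, P) = -2 + 2 = 0)
103 + (-3 - 54)*l(9, 1) = 103 + (-3 - 54)*0 = 103 - 57*0 = 103 + 0 = 103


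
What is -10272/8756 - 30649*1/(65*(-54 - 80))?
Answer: 44723381/19066190 ≈ 2.3457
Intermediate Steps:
-10272/8756 - 30649*1/(65*(-54 - 80)) = -10272*1/8756 - 30649/(65*(-134)) = -2568/2189 - 30649/(-8710) = -2568/2189 - 30649*(-1/8710) = -2568/2189 + 30649/8710 = 44723381/19066190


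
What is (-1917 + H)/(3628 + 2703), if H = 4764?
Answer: 219/487 ≈ 0.44969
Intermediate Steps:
(-1917 + H)/(3628 + 2703) = (-1917 + 4764)/(3628 + 2703) = 2847/6331 = 2847*(1/6331) = 219/487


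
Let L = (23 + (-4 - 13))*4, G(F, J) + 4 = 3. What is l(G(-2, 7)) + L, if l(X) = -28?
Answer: -4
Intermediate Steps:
G(F, J) = -1 (G(F, J) = -4 + 3 = -1)
L = 24 (L = (23 - 17)*4 = 6*4 = 24)
l(G(-2, 7)) + L = -28 + 24 = -4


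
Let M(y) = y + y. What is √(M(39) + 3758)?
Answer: 2*√959 ≈ 61.935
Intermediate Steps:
M(y) = 2*y
√(M(39) + 3758) = √(2*39 + 3758) = √(78 + 3758) = √3836 = 2*√959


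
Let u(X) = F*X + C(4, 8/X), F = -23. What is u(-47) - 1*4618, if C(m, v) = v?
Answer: -166247/47 ≈ -3537.2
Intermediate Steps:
u(X) = -23*X + 8/X
u(-47) - 1*4618 = (-23*(-47) + 8/(-47)) - 1*4618 = (1081 + 8*(-1/47)) - 4618 = (1081 - 8/47) - 4618 = 50799/47 - 4618 = -166247/47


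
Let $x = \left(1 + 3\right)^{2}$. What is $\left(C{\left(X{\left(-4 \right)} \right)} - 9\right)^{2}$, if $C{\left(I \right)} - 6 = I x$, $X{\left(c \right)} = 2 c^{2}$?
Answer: $259081$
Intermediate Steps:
$x = 16$ ($x = 4^{2} = 16$)
$C{\left(I \right)} = 6 + 16 I$ ($C{\left(I \right)} = 6 + I 16 = 6 + 16 I$)
$\left(C{\left(X{\left(-4 \right)} \right)} - 9\right)^{2} = \left(\left(6 + 16 \cdot 2 \left(-4\right)^{2}\right) - 9\right)^{2} = \left(\left(6 + 16 \cdot 2 \cdot 16\right) - 9\right)^{2} = \left(\left(6 + 16 \cdot 32\right) - 9\right)^{2} = \left(\left(6 + 512\right) - 9\right)^{2} = \left(518 - 9\right)^{2} = 509^{2} = 259081$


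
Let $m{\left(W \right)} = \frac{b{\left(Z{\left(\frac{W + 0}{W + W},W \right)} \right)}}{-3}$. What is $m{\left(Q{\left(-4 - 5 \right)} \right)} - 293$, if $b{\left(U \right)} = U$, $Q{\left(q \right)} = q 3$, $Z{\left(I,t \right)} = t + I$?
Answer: $- \frac{1705}{6} \approx -284.17$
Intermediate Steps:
$Z{\left(I,t \right)} = I + t$
$Q{\left(q \right)} = 3 q$
$m{\left(W \right)} = - \frac{1}{6} - \frac{W}{3}$ ($m{\left(W \right)} = \frac{\frac{W + 0}{W + W} + W}{-3} = \left(\frac{W}{2 W} + W\right) \left(- \frac{1}{3}\right) = \left(W \frac{1}{2 W} + W\right) \left(- \frac{1}{3}\right) = \left(\frac{1}{2} + W\right) \left(- \frac{1}{3}\right) = - \frac{1}{6} - \frac{W}{3}$)
$m{\left(Q{\left(-4 - 5 \right)} \right)} - 293 = \left(- \frac{1}{6} - \frac{3 \left(-4 - 5\right)}{3}\right) - 293 = \left(- \frac{1}{6} - \frac{3 \left(-9\right)}{3}\right) - 293 = \left(- \frac{1}{6} - -9\right) - 293 = \left(- \frac{1}{6} + 9\right) - 293 = \frac{53}{6} - 293 = - \frac{1705}{6}$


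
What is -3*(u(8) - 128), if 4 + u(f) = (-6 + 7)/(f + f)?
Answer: 6333/16 ≈ 395.81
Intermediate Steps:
u(f) = -4 + 1/(2*f) (u(f) = -4 + (-6 + 7)/(f + f) = -4 + 1/(2*f))
-3*(u(8) - 128) = -3*((-4 + (½)/8) - 128) = -3*((-4 + (½)*(⅛)) - 128) = -3*((-4 + 1/16) - 128) = -3*(-63/16 - 128) = -3*(-2111/16) = 6333/16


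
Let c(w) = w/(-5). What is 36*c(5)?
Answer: -36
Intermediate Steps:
c(w) = -w/5 (c(w) = w*(-⅕) = -w/5)
36*c(5) = 36*(-⅕*5) = 36*(-1) = -36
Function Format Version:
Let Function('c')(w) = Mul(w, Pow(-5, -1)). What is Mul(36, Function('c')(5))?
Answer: -36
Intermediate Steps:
Function('c')(w) = Mul(Rational(-1, 5), w) (Function('c')(w) = Mul(w, Rational(-1, 5)) = Mul(Rational(-1, 5), w))
Mul(36, Function('c')(5)) = Mul(36, Mul(Rational(-1, 5), 5)) = Mul(36, -1) = -36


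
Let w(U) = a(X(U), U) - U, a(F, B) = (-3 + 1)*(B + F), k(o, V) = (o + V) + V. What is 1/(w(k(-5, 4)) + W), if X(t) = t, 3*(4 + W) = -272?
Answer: -3/329 ≈ -0.0091185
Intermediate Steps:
W = -284/3 (W = -4 + (1/3)*(-272) = -4 - 272/3 = -284/3 ≈ -94.667)
k(o, V) = o + 2*V (k(o, V) = (V + o) + V = o + 2*V)
a(F, B) = -2*B - 2*F (a(F, B) = -2*(B + F) = -2*B - 2*F)
w(U) = -5*U (w(U) = (-2*U - 2*U) - U = -4*U - U = -5*U)
1/(w(k(-5, 4)) + W) = 1/(-5*(-5 + 2*4) - 284/3) = 1/(-5*(-5 + 8) - 284/3) = 1/(-5*3 - 284/3) = 1/(-15 - 284/3) = 1/(-329/3) = -3/329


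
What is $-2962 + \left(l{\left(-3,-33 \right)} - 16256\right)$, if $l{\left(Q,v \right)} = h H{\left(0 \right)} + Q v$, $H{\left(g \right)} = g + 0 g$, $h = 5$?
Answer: $-19119$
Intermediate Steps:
$H{\left(g \right)} = g$ ($H{\left(g \right)} = g + 0 = g$)
$l{\left(Q,v \right)} = Q v$ ($l{\left(Q,v \right)} = 5 \cdot 0 + Q v = 0 + Q v = Q v$)
$-2962 + \left(l{\left(-3,-33 \right)} - 16256\right) = -2962 - 16157 = -19119$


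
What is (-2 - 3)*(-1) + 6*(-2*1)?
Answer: -7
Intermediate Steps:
(-2 - 3)*(-1) + 6*(-2*1) = -5*(-1) + 6*(-2) = 5 - 12 = -7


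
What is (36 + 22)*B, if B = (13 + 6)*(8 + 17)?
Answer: 27550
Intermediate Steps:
B = 475 (B = 19*25 = 475)
(36 + 22)*B = (36 + 22)*475 = 58*475 = 27550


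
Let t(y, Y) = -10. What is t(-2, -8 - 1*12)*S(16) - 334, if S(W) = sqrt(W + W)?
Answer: -334 - 40*sqrt(2) ≈ -390.57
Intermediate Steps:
S(W) = sqrt(2)*sqrt(W) (S(W) = sqrt(2*W) = sqrt(2)*sqrt(W))
t(-2, -8 - 1*12)*S(16) - 334 = -10*sqrt(2)*sqrt(16) - 334 = -10*sqrt(2)*4 - 334 = -40*sqrt(2) - 334 = -334 - 40*sqrt(2)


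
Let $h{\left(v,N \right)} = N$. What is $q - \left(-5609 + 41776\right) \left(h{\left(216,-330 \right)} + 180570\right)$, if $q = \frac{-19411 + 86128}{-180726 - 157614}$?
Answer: $- \frac{735183506244639}{112780} \approx -6.5187 \cdot 10^{9}$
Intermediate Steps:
$q = - \frac{22239}{112780}$ ($q = \frac{66717}{-338340} = 66717 \left(- \frac{1}{338340}\right) = - \frac{22239}{112780} \approx -0.19719$)
$q - \left(-5609 + 41776\right) \left(h{\left(216,-330 \right)} + 180570\right) = - \frac{22239}{112780} - \left(-5609 + 41776\right) \left(-330 + 180570\right) = - \frac{22239}{112780} - 36167 \cdot 180240 = - \frac{22239}{112780} - 6518740080 = - \frac{735183506244639}{112780}$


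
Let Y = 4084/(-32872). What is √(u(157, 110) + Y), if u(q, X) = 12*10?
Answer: √8095872302/8218 ≈ 10.949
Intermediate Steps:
u(q, X) = 120
Y = -1021/8218 (Y = 4084*(-1/32872) = -1021/8218 ≈ -0.12424)
√(u(157, 110) + Y) = √(120 - 1021/8218) = √(985139/8218) = √8095872302/8218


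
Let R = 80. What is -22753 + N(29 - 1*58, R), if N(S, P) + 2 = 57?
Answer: -22698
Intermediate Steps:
N(S, P) = 55 (N(S, P) = -2 + 57 = 55)
-22753 + N(29 - 1*58, R) = -22753 + 55 = -22698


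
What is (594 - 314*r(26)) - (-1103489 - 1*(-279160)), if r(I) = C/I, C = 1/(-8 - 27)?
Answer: 375340122/455 ≈ 8.2492e+5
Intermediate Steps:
C = -1/35 (C = 1/(-35) = -1/35 ≈ -0.028571)
r(I) = -1/(35*I)
(594 - 314*r(26)) - (-1103489 - 1*(-279160)) = (594 - (-314)/(35*26)) - (-1103489 - 1*(-279160)) = (594 - (-314)/(35*26)) - (-1103489 + 279160) = (594 - 314*(-1/910)) - 1*(-824329) = (594 + 157/455) + 824329 = 270427/455 + 824329 = 375340122/455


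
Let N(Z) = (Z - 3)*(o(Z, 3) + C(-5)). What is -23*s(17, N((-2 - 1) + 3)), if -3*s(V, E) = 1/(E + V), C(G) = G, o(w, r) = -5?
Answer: 23/141 ≈ 0.16312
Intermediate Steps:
N(Z) = 30 - 10*Z (N(Z) = (Z - 3)*(-5 - 5) = (-3 + Z)*(-10) = 30 - 10*Z)
s(V, E) = -1/(3*(E + V))
-23*s(17, N((-2 - 1) + 3)) = -(-23)/(3*(30 - 10*((-2 - 1) + 3)) + 3*17) = -(-23)/(3*(30 - 10*(-3 + 3)) + 51) = -(-23)/(3*(30 - 10*0) + 51) = -(-23)/(3*(30 + 0) + 51) = -(-23)/(3*30 + 51) = -(-23)/(90 + 51) = -(-23)/141 = -23*(-1/141) = 23/141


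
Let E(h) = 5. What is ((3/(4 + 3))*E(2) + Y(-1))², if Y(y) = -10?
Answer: 3025/49 ≈ 61.735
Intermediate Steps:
((3/(4 + 3))*E(2) + Y(-1))² = ((3/(4 + 3))*5 - 10)² = ((3/7)*5 - 10)² = (15/7 - 10)² = (-55/7)² = 3025/49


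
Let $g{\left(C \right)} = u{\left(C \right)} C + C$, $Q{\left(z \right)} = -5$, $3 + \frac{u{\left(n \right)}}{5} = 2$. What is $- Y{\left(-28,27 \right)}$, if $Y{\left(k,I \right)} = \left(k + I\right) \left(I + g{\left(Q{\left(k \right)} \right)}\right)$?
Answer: $47$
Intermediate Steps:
$u{\left(n \right)} = -5$ ($u{\left(n \right)} = -15 + 5 \cdot 2 = -15 + 10 = -5$)
$g{\left(C \right)} = - 4 C$ ($g{\left(C \right)} = - 5 C + C = - 4 C$)
$Y{\left(k,I \right)} = \left(20 + I\right) \left(I + k\right)$ ($Y{\left(k,I \right)} = \left(k + I\right) \left(I - -20\right) = \left(I + k\right) \left(I + 20\right) = \left(I + k\right) \left(20 + I\right) = \left(20 + I\right) \left(I + k\right)$)
$- Y{\left(-28,27 \right)} = - (27^{2} + 20 \cdot 27 + 20 \left(-28\right) + 27 \left(-28\right)) = - (729 + 540 - 560 - 756) = \left(-1\right) \left(-47\right) = 47$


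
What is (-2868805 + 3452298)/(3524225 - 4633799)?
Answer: -583493/1109574 ≈ -0.52587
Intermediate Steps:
(-2868805 + 3452298)/(3524225 - 4633799) = 583493/(-1109574) = 583493*(-1/1109574) = -583493/1109574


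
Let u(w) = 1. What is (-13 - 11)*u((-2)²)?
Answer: -24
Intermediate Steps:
(-13 - 11)*u((-2)²) = (-13 - 11)*1 = -24*1 = -24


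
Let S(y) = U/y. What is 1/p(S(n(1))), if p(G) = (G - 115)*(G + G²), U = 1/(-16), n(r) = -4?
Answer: -262144/478335 ≈ -0.54803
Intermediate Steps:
U = -1/16 ≈ -0.062500
S(y) = -1/(16*y)
p(G) = (-115 + G)*(G + G²)
1/p(S(n(1))) = 1/((-1/16/(-4))*(-115 + (-1/16/(-4))² - (-57)/(8*(-4)))) = 1/((-1/16*(-¼))*(-115 + (-1/16*(-¼))² - (-57)*(-1)/(8*4))) = 1/((-115 + (1/64)² - 114*1/64)/64) = 1/((-115 + 1/4096 - 57/32)/64) = 1/((1/64)*(-478335/4096)) = 1/(-478335/262144) = -262144/478335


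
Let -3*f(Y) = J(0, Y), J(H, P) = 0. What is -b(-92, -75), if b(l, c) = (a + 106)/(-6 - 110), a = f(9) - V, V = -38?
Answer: 36/29 ≈ 1.2414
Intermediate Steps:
f(Y) = 0 (f(Y) = -⅓*0 = 0)
a = 38 (a = 0 - 1*(-38) = 0 + 38 = 38)
b(l, c) = -36/29 (b(l, c) = (38 + 106)/(-6 - 110) = 144/(-116) = 144*(-1/116) = -36/29)
-b(-92, -75) = -1*(-36/29) = 36/29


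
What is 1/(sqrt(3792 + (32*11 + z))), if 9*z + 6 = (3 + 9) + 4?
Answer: 3*sqrt(37306)/37306 ≈ 0.015532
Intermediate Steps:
z = 10/9 (z = -2/3 + ((3 + 9) + 4)/9 = -2/3 + (12 + 4)/9 = -2/3 + (1/9)*16 = -2/3 + 16/9 = 10/9 ≈ 1.1111)
1/(sqrt(3792 + (32*11 + z))) = 1/(sqrt(3792 + (32*11 + 10/9))) = 1/(sqrt(3792 + (352 + 10/9))) = 1/(sqrt(3792 + 3178/9)) = 1/(sqrt(37306/9)) = 1/(sqrt(37306)/3) = 3*sqrt(37306)/37306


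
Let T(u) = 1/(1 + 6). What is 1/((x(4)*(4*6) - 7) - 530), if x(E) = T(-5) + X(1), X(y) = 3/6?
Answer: -7/3651 ≈ -0.0019173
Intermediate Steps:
X(y) = ½ (X(y) = 3*(⅙) = ½)
T(u) = ⅐ (T(u) = 1/7 = ⅐)
x(E) = 9/14 (x(E) = ⅐ + ½ = 9/14)
1/((x(4)*(4*6) - 7) - 530) = 1/((9*(4*6)/14 - 7) - 530) = 1/(((9/14)*24 - 7) - 530) = 1/((108/7 - 7) - 530) = 1/(59/7 - 530) = 1/(-3651/7) = -7/3651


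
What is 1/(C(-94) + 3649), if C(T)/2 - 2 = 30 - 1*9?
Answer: 1/3695 ≈ 0.00027064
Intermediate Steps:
C(T) = 46 (C(T) = 4 + 2*(30 - 1*9) = 4 + 2*(30 - 9) = 4 + 2*21 = 4 + 42 = 46)
1/(C(-94) + 3649) = 1/(46 + 3649) = 1/3695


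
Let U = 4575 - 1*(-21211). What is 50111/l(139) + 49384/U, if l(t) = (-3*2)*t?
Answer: -625487995/10752762 ≈ -58.170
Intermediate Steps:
l(t) = -6*t
U = 25786 (U = 4575 + 21211 = 25786)
50111/l(139) + 49384/U = 50111/((-6*139)) + 49384/25786 = 50111/(-834) + 49384*(1/25786) = 50111*(-1/834) + 24692/12893 = -50111/834 + 24692/12893 = -625487995/10752762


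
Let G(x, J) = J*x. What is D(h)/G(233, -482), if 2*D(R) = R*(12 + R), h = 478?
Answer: -58555/56153 ≈ -1.0428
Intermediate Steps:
D(R) = R*(12 + R)/2 (D(R) = (R*(12 + R))/2 = R*(12 + R)/2)
D(h)/G(233, -482) = ((1/2)*478*(12 + 478))/((-482*233)) = ((1/2)*478*490)/(-112306) = 117110*(-1/112306) = -58555/56153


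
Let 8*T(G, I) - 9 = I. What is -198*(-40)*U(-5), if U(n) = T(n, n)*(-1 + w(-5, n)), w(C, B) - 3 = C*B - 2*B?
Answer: 146520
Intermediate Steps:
T(G, I) = 9/8 + I/8
w(C, B) = 3 - 2*B + B*C (w(C, B) = 3 + (C*B - 2*B) = 3 + (B*C - 2*B) = 3 + (-2*B + B*C) = 3 - 2*B + B*C)
U(n) = (2 - 7*n)*(9/8 + n/8) (U(n) = (9/8 + n/8)*(-1 + (3 - 2*n + n*(-5))) = (9/8 + n/8)*(-1 + (3 - 2*n - 5*n)) = (9/8 + n/8)*(-1 + (3 - 7*n)) = (9/8 + n/8)*(2 - 7*n) = (2 - 7*n)*(9/8 + n/8))
-198*(-40)*U(-5) = -198*(-40)*(2 - 7*(-5))*(9 - 5)/8 = -(-7920)*(⅛)*(2 + 35)*4 = -(-7920)*(⅛)*37*4 = -(-7920)*37/2 = -1*(-146520) = 146520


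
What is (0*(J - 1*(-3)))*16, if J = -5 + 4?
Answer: 0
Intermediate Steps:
J = -1
(0*(J - 1*(-3)))*16 = (0*(-1 - 1*(-3)))*16 = (0*(-1 + 3))*16 = (0*2)*16 = 0*16 = 0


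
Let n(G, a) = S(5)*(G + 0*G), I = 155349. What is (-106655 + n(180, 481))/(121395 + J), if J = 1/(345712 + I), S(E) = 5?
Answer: -52989706055/60826300096 ≈ -0.87116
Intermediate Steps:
n(G, a) = 5*G (n(G, a) = 5*(G + 0*G) = 5*(G + 0) = 5*G)
J = 1/501061 (J = 1/(345712 + 155349) = 1/501061 ≈ 1.9958e-6)
(-106655 + n(180, 481))/(121395 + J) = (-106655 + 5*180)/(121395 + 1/501061) = (-106655 + 900)/(60826300096/501061) = -105755*501061/60826300096 = -52989706055/60826300096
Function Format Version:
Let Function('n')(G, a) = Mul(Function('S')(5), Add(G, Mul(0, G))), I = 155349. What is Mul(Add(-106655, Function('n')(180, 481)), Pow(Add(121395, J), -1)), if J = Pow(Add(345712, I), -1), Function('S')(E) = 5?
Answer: Rational(-52989706055, 60826300096) ≈ -0.87116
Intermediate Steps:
Function('n')(G, a) = Mul(5, G) (Function('n')(G, a) = Mul(5, Add(G, Mul(0, G))) = Mul(5, Add(G, 0)) = Mul(5, G))
J = Rational(1, 501061) (J = Pow(Add(345712, 155349), -1) = Pow(501061, -1) = Rational(1, 501061) ≈ 1.9958e-6)
Mul(Add(-106655, Function('n')(180, 481)), Pow(Add(121395, J), -1)) = Mul(Add(-106655, Mul(5, 180)), Pow(Add(121395, Rational(1, 501061)), -1)) = Mul(Add(-106655, 900), Pow(Rational(60826300096, 501061), -1)) = Mul(-105755, Rational(501061, 60826300096)) = Rational(-52989706055, 60826300096)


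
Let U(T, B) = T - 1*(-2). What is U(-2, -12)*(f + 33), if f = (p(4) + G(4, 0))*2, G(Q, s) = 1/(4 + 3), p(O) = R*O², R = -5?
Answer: 0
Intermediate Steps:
U(T, B) = 2 + T (U(T, B) = T + 2 = 2 + T)
p(O) = -5*O²
G(Q, s) = ⅐ (G(Q, s) = 1/7 = ⅐)
f = -1118/7 (f = (-5*4² + ⅐)*2 = (-5*16 + ⅐)*2 = (-80 + ⅐)*2 = -559/7*2 = -1118/7 ≈ -159.71)
U(-2, -12)*(f + 33) = (2 - 2)*(-1118/7 + 33) = 0*(-887/7) = 0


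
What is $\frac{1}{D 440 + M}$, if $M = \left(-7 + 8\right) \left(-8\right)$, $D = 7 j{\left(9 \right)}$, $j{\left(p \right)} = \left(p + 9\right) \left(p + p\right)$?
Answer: $\frac{1}{997912} \approx 1.0021 \cdot 10^{-6}$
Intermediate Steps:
$j{\left(p \right)} = 2 p \left(9 + p\right)$ ($j{\left(p \right)} = \left(9 + p\right) 2 p = 2 p \left(9 + p\right)$)
$D = 2268$ ($D = 7 \cdot 2 \cdot 9 \left(9 + 9\right) = 7 \cdot 2 \cdot 9 \cdot 18 = 7 \cdot 324 = 2268$)
$M = -8$ ($M = 1 \left(-8\right) = -8$)
$\frac{1}{D 440 + M} = \frac{1}{2268 \cdot 440 - 8} = \frac{1}{997920 - 8} = \frac{1}{997912}$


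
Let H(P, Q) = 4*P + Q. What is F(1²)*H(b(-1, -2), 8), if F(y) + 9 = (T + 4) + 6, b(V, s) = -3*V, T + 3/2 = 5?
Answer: 90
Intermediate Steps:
T = 7/2 (T = -3/2 + 5 = 7/2 ≈ 3.5000)
H(P, Q) = Q + 4*P
F(y) = 9/2 (F(y) = -9 + ((7/2 + 4) + 6) = -9 + (15/2 + 6) = -9 + 27/2 = 9/2)
F(1²)*H(b(-1, -2), 8) = 9*(8 + 4*(-3*(-1)))/2 = 9*(8 + 4*3)/2 = 9*(8 + 12)/2 = (9/2)*20 = 90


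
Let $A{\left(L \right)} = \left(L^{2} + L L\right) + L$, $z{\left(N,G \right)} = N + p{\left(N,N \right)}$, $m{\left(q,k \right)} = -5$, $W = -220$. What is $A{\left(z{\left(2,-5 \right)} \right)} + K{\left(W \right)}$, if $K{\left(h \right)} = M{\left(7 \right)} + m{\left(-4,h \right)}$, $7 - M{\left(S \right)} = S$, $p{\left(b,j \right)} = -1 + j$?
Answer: $16$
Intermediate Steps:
$M{\left(S \right)} = 7 - S$
$K{\left(h \right)} = -5$ ($K{\left(h \right)} = \left(7 - 7\right) - 5 = 0 - 5 = -5$)
$z{\left(N,G \right)} = -1 + 2 N$ ($z{\left(N,G \right)} = N + \left(-1 + N\right) = -1 + 2 N$)
$A{\left(L \right)} = L + 2 L^{2}$ ($A{\left(L \right)} = \left(L^{2} + L^{2}\right) + L = 2 L^{2} + L = L + 2 L^{2}$)
$A{\left(z{\left(2,-5 \right)} \right)} + K{\left(W \right)} = \left(-1 + 2 \cdot 2\right) \left(1 + 2 \left(-1 + 2 \cdot 2\right)\right) - 5 = \left(-1 + 4\right) \left(1 + 2 \left(-1 + 4\right)\right) - 5 = 3 \left(1 + 2 \cdot 3\right) - 5 = 3 \left(1 + 6\right) - 5 = 3 \cdot 7 - 5 = 21 - 5 = 16$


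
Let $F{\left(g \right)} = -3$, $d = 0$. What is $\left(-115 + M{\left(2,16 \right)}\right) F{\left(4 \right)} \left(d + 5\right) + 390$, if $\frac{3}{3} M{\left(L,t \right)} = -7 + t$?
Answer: $1980$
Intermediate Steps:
$M{\left(L,t \right)} = -7 + t$
$\left(-115 + M{\left(2,16 \right)}\right) F{\left(4 \right)} \left(d + 5\right) + 390 = \left(-115 + \left(-7 + 16\right)\right) \left(- 3 \left(0 + 5\right)\right) + 390 = \left(-115 + 9\right) \left(\left(-3\right) 5\right) + 390 = \left(-106\right) \left(-15\right) + 390 = 1590 + 390 = 1980$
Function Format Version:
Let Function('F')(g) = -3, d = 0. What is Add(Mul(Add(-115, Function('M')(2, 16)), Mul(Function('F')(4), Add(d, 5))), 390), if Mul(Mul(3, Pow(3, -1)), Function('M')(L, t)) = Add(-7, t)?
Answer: 1980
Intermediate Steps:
Function('M')(L, t) = Add(-7, t)
Add(Mul(Add(-115, Function('M')(2, 16)), Mul(Function('F')(4), Add(d, 5))), 390) = Add(Mul(Add(-115, Add(-7, 16)), Mul(-3, Add(0, 5))), 390) = Add(Mul(Add(-115, 9), Mul(-3, 5)), 390) = Add(Mul(-106, -15), 390) = Add(1590, 390) = 1980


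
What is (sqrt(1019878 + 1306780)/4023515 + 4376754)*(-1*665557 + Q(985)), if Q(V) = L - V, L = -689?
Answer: -2920305948174 - 667231*sqrt(2326658)/4023515 ≈ -2.9203e+12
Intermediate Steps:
Q(V) = -689 - V
(sqrt(1019878 + 1306780)/4023515 + 4376754)*(-1*665557 + Q(985)) = (sqrt(1019878 + 1306780)/4023515 + 4376754)*(-1*665557 + (-689 - 1*985)) = (sqrt(2326658)*(1/4023515) + 4376754)*(-665557 + (-689 - 985)) = (sqrt(2326658)/4023515 + 4376754)*(-665557 - 1674) = (4376754 + sqrt(2326658)/4023515)*(-667231) = -2920305948174 - 667231*sqrt(2326658)/4023515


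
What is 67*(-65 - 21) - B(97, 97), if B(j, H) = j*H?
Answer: -15171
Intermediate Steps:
B(j, H) = H*j
67*(-65 - 21) - B(97, 97) = 67*(-65 - 21) - 97*97 = 67*(-86) - 1*9409 = -5762 - 9409 = -15171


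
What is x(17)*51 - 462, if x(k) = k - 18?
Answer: -513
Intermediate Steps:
x(k) = -18 + k
x(17)*51 - 462 = (-18 + 17)*51 - 462 = -1*51 - 462 = -51 - 462 = -513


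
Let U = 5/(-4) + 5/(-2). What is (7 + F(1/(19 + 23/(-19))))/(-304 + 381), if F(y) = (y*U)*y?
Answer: 3193417/35187152 ≈ 0.090755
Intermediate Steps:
U = -15/4 (U = 5*(-¼) + 5*(-½) = -5/4 - 5/2 = -15/4 ≈ -3.7500)
F(y) = -15*y²/4 (F(y) = (y*(-15/4))*y = (-15*y/4)*y = -15*y²/4)
(7 + F(1/(19 + 23/(-19))))/(-304 + 381) = (7 - 15/(4*(19 + 23/(-19))²))/(-304 + 381) = (7 - 15/(4*(19 + 23*(-1/19))²))/77 = (7 - 15/(4*(19 - 23/19)²))*(1/77) = (7 - 15*(1/(338/19))²/4)*(1/77) = (7 - 15*(19/338)²/4)*(1/77) = (7 - 15/4*361/114244)*(1/77) = (7 - 5415/456976)*(1/77) = (3193417/456976)*(1/77) = 3193417/35187152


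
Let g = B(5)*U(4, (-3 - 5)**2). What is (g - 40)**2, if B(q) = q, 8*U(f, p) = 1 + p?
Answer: 25/64 ≈ 0.39063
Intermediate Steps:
U(f, p) = 1/8 + p/8 (U(f, p) = (1 + p)/8 = 1/8 + p/8)
g = 325/8 (g = 5*(1/8 + (-3 - 5)**2/8) = 5*(1/8 + (1/8)*(-8)**2) = 5*(1/8 + (1/8)*64) = 5*(1/8 + 8) = 5*(65/8) = 325/8 ≈ 40.625)
(g - 40)**2 = (325/8 - 40)**2 = (5/8)**2 = 25/64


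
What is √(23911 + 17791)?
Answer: √41702 ≈ 204.21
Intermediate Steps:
√(23911 + 17791) = √41702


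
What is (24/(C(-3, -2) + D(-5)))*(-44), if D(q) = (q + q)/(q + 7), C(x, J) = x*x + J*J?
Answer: -132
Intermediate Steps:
C(x, J) = J² + x² (C(x, J) = x² + J² = J² + x²)
D(q) = 2*q/(7 + q) (D(q) = (2*q)/(7 + q) = 2*q/(7 + q))
(24/(C(-3, -2) + D(-5)))*(-44) = (24/(((-2)² + (-3)²) + 2*(-5)/(7 - 5)))*(-44) = (24/((4 + 9) + 2*(-5)/2))*(-44) = (24/(13 + 2*(-5)*(½)))*(-44) = (24/(13 - 5))*(-44) = (24/8)*(-44) = ((⅛)*24)*(-44) = 3*(-44) = -132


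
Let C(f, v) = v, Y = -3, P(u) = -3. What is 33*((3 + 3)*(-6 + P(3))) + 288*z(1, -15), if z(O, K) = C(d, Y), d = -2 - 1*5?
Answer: -2646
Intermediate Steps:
d = -7 (d = -2 - 5 = -7)
z(O, K) = -3
33*((3 + 3)*(-6 + P(3))) + 288*z(1, -15) = 33*((3 + 3)*(-6 - 3)) + 288*(-3) = 33*(6*(-9)) - 864 = 33*(-54) - 864 = -1782 - 864 = -2646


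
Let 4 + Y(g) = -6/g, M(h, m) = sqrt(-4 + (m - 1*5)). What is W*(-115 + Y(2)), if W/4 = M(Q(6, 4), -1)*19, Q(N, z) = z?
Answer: -9272*I*sqrt(10) ≈ -29321.0*I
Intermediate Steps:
M(h, m) = sqrt(-9 + m) (M(h, m) = sqrt(-4 + (m - 5)) = sqrt(-4 + (-5 + m)) = sqrt(-9 + m))
Y(g) = -4 - 6/g
W = 76*I*sqrt(10) (W = 4*(sqrt(-9 - 1)*19) = 4*(sqrt(-10)*19) = 4*((I*sqrt(10))*19) = 4*(19*I*sqrt(10)) = 76*I*sqrt(10) ≈ 240.33*I)
W*(-115 + Y(2)) = (76*I*sqrt(10))*(-115 + (-4 - 6/2)) = (76*I*sqrt(10))*(-115 + (-4 - 6*1/2)) = (76*I*sqrt(10))*(-115 + (-4 - 3)) = (76*I*sqrt(10))*(-115 - 7) = (76*I*sqrt(10))*(-122) = -9272*I*sqrt(10)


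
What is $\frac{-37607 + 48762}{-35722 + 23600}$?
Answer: $- \frac{11155}{12122} \approx -0.92023$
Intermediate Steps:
$\frac{-37607 + 48762}{-35722 + 23600} = \frac{11155}{-12122} = 11155 \left(- \frac{1}{12122}\right) = - \frac{11155}{12122}$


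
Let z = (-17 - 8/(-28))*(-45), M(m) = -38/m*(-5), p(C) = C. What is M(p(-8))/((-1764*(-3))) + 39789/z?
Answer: 72781169/1375920 ≈ 52.896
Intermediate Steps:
M(m) = 190/m
z = 5265/7 (z = (-17 - 8*(-1/28))*(-45) = (-17 + 2/7)*(-45) = -117/7*(-45) = 5265/7 ≈ 752.14)
M(p(-8))/((-1764*(-3))) + 39789/z = (190/(-8))/((-1764*(-3))) + 39789/(5265/7) = (190*(-⅛))/5292 + 39789*(7/5265) = -95/4*1/5292 + 30947/585 = -95/21168 + 30947/585 = 72781169/1375920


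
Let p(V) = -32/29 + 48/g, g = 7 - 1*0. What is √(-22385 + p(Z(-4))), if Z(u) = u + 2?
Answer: I*√922226361/203 ≈ 149.6*I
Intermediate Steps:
Z(u) = 2 + u
g = 7 (g = 7 + 0 = 7)
p(V) = 1168/203 (p(V) = -32/29 + 48/7 = 1168/203)
√(-22385 + p(Z(-4))) = √(-22385 + 1168/203) = √(-4542987/203) = I*√922226361/203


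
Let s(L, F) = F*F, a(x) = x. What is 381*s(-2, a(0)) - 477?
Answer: -477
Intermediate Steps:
s(L, F) = F²
381*s(-2, a(0)) - 477 = 381*0² - 477 = 381*0 - 477 = 0 - 477 = -477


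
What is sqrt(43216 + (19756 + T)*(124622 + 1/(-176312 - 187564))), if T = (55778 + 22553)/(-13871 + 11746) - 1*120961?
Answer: I*sqrt(18858973619043949860907185)/38661825 ≈ 1.1233e+5*I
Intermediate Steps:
T = -257120456/2125 (T = 78331/(-2125) - 120961 = 78331*(-1/2125) - 120961 = -78331/2125 - 120961 = -257120456/2125 ≈ -1.2100e+5)
sqrt(43216 + (19756 + T)*(124622 + 1/(-176312 - 187564))) = sqrt(43216 + (19756 - 257120456/2125)*(124622 + 1/(-176312 - 187564))) = sqrt(43216 - 215138956*(124622 + 1/(-363876))/2125) = sqrt(43216 - 215138956*(124622 - 1/363876)/2125) = sqrt(43216 - 215138956/2125*45346954871/363876) = sqrt(43216 - 2438974132181513669/193309125) = sqrt(-2438965778134367669/193309125) = I*sqrt(18858973619043949860907185)/38661825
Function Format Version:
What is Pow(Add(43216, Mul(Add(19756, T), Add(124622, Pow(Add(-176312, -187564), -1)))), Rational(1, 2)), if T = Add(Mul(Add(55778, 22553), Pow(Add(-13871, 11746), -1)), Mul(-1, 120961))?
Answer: Mul(Rational(1, 38661825), I, Pow(18858973619043949860907185, Rational(1, 2))) ≈ Mul(1.1233e+5, I)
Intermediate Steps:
T = Rational(-257120456, 2125) (T = Add(Mul(78331, Pow(-2125, -1)), -120961) = Add(Mul(78331, Rational(-1, 2125)), -120961) = Add(Rational(-78331, 2125), -120961) = Rational(-257120456, 2125) ≈ -1.2100e+5)
Pow(Add(43216, Mul(Add(19756, T), Add(124622, Pow(Add(-176312, -187564), -1)))), Rational(1, 2)) = Pow(Add(43216, Mul(Add(19756, Rational(-257120456, 2125)), Add(124622, Pow(Add(-176312, -187564), -1)))), Rational(1, 2)) = Pow(Add(43216, Mul(Rational(-215138956, 2125), Add(124622, Pow(-363876, -1)))), Rational(1, 2)) = Pow(Add(43216, Mul(Rational(-215138956, 2125), Add(124622, Rational(-1, 363876)))), Rational(1, 2)) = Pow(Add(43216, Mul(Rational(-215138956, 2125), Rational(45346954871, 363876))), Rational(1, 2)) = Pow(Add(43216, Rational(-2438974132181513669, 193309125)), Rational(1, 2)) = Pow(Rational(-2438965778134367669, 193309125), Rational(1, 2)) = Mul(Rational(1, 38661825), I, Pow(18858973619043949860907185, Rational(1, 2)))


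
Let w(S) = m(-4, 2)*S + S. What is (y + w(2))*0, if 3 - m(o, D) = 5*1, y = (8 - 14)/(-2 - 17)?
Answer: 0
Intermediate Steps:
y = 6/19 (y = -6/(-19) = -6*(-1/19) = 6/19 ≈ 0.31579)
m(o, D) = -2 (m(o, D) = 3 - 5 = -2)
w(S) = -S (w(S) = -2*S + S = -S)
(y + w(2))*0 = (6/19 - 1*2)*0 = (6/19 - 2)*0 = -32/19*0 = 0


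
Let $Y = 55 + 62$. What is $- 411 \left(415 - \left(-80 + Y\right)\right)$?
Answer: $-155358$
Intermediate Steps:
$Y = 117$
$- 411 \left(415 - \left(-80 + Y\right)\right) = - 411 \left(415 + \left(80 - 117\right)\right) = - 411 \left(415 - 37\right) = \left(-411\right) 378 = -155358$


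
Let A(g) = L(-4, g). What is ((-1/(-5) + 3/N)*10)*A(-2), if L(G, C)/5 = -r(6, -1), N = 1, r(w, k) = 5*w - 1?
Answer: -4640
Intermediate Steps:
r(w, k) = -1 + 5*w
L(G, C) = -145 (L(G, C) = 5*(-(-1 + 5*6)) = 5*(-(-1 + 30)) = 5*(-1*29) = 5*(-29) = -145)
A(g) = -145
((-1/(-5) + 3/N)*10)*A(-2) = ((-1/(-5) + 3/1)*10)*(-145) = ((-1*(-⅕) + 3*1)*10)*(-145) = ((⅕ + 3)*10)*(-145) = ((16/5)*10)*(-145) = 32*(-145) = -4640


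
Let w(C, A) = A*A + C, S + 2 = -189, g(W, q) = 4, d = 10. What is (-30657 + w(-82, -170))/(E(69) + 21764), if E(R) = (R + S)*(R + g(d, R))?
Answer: -613/4286 ≈ -0.14302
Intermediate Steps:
S = -191 (S = -2 - 189 = -191)
w(C, A) = C + A² (w(C, A) = A² + C = C + A²)
E(R) = (-191 + R)*(4 + R) (E(R) = (R - 191)*(R + 4) = (-191 + R)*(4 + R))
(-30657 + w(-82, -170))/(E(69) + 21764) = (-30657 + (-82 + (-170)²))/((-764 + 69² - 187*69) + 21764) = (-30657 + (-82 + 28900))/((-764 + 4761 - 12903) + 21764) = (-30657 + 28818)/(-8906 + 21764) = -1839/12858 = -1839*1/12858 = -613/4286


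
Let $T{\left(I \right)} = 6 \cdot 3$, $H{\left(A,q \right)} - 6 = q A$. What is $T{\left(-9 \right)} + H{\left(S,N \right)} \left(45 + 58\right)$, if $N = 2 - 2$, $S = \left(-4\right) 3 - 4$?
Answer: $636$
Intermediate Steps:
$S = -16$ ($S = -12 - 4 = -16$)
$N = 0$
$H{\left(A,q \right)} = 6 + A q$ ($H{\left(A,q \right)} = 6 + q A = 6 + A q$)
$T{\left(I \right)} = 18$
$T{\left(-9 \right)} + H{\left(S,N \right)} \left(45 + 58\right) = 18 + \left(6 - 0\right) \left(45 + 58\right) = 18 + \left(6 + 0\right) 103 = 18 + 6 \cdot 103 = 18 + 618 = 636$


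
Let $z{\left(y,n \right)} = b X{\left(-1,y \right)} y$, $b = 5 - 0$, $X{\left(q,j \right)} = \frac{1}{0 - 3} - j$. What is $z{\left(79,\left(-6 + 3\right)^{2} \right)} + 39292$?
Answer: $\frac{23866}{3} \approx 7955.3$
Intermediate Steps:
$X{\left(q,j \right)} = - \frac{1}{3} - j$ ($X{\left(q,j \right)} = \frac{1}{-3} - j = - \frac{1}{3} - j$)
$b = 5$ ($b = 5 + 0 = 5$)
$z{\left(y,n \right)} = y \left(- \frac{5}{3} - 5 y\right)$ ($z{\left(y,n \right)} = 5 \left(- \frac{1}{3} - y\right) y = \left(- \frac{5}{3} - 5 y\right) y = y \left(- \frac{5}{3} - 5 y\right)$)
$z{\left(79,\left(-6 + 3\right)^{2} \right)} + 39292 = \left(- \frac{5}{3}\right) 79 \left(1 + 3 \cdot 79\right) + 39292 = \left(- \frac{5}{3}\right) 79 \left(1 + 237\right) + 39292 = \left(- \frac{5}{3}\right) 79 \cdot 238 + 39292 = - \frac{94010}{3} + 39292 = \frac{23866}{3}$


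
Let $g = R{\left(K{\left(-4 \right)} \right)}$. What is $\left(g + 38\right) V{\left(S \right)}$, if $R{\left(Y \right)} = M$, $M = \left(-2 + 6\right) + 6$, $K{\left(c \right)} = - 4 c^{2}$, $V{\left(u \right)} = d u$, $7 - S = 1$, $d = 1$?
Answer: $288$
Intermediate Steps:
$S = 6$ ($S = 7 - 1 = 6$)
$V{\left(u \right)} = u$ ($V{\left(u \right)} = 1 u = u$)
$M = 10$ ($M = 4 + 6 = 10$)
$R{\left(Y \right)} = 10$
$g = 10$
$\left(g + 38\right) V{\left(S \right)} = \left(10 + 38\right) 6 = 48 \cdot 6 = 288$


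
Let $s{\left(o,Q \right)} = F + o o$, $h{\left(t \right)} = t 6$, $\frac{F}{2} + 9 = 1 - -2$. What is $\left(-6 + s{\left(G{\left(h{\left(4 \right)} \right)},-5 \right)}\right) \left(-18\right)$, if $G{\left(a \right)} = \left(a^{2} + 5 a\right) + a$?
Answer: $-9330876$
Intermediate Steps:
$F = -12$ ($F = -18 + 2 \left(1 - -2\right) = -18 + 2 \left(1 + 2\right) = -18 + 2 \cdot 3 = -18 + 6 = -12$)
$h{\left(t \right)} = 6 t$
$G{\left(a \right)} = a^{2} + 6 a$
$s{\left(o,Q \right)} = -12 + o^{2}$ ($s{\left(o,Q \right)} = -12 + o o = -12 + o^{2}$)
$\left(-6 + s{\left(G{\left(h{\left(4 \right)} \right)},-5 \right)}\right) \left(-18\right) = \left(-6 - \left(12 - \left(6 \cdot 4 \left(6 + 6 \cdot 4\right)\right)^{2}\right)\right) \left(-18\right) = \left(-6 - \left(12 - \left(24 \left(6 + 24\right)\right)^{2}\right)\right) \left(-18\right) = \left(-6 - \left(12 - \left(24 \cdot 30\right)^{2}\right)\right) \left(-18\right) = \left(-6 - \left(12 - 720^{2}\right)\right) \left(-18\right) = \left(-6 + \left(-12 + 518400\right)\right) \left(-18\right) = \left(-6 + 518388\right) \left(-18\right) = 518382 \left(-18\right) = -9330876$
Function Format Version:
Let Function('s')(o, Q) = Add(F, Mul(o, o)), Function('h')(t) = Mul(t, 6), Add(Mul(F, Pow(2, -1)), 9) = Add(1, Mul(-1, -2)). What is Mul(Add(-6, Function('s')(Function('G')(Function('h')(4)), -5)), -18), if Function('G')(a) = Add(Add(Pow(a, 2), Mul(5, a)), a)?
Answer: -9330876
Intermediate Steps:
F = -12 (F = Add(-18, Mul(2, Add(1, Mul(-1, -2)))) = Add(-18, Mul(2, Add(1, 2))) = Add(-18, Mul(2, 3)) = Add(-18, 6) = -12)
Function('h')(t) = Mul(6, t)
Function('G')(a) = Add(Pow(a, 2), Mul(6, a))
Function('s')(o, Q) = Add(-12, Pow(o, 2)) (Function('s')(o, Q) = Add(-12, Mul(o, o)) = Add(-12, Pow(o, 2)))
Mul(Add(-6, Function('s')(Function('G')(Function('h')(4)), -5)), -18) = Mul(Add(-6, Add(-12, Pow(Mul(Mul(6, 4), Add(6, Mul(6, 4))), 2))), -18) = Mul(Add(-6, Add(-12, Pow(Mul(24, Add(6, 24)), 2))), -18) = Mul(Add(-6, Add(-12, Pow(Mul(24, 30), 2))), -18) = Mul(Add(-6, Add(-12, Pow(720, 2))), -18) = Mul(Add(-6, Add(-12, 518400)), -18) = Mul(Add(-6, 518388), -18) = Mul(518382, -18) = -9330876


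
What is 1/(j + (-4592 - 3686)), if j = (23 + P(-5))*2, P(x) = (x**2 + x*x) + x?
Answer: -1/8142 ≈ -0.00012282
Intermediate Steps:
P(x) = x + 2*x**2 (P(x) = (x**2 + x**2) + x = 2*x**2 + x = x + 2*x**2)
j = 136 (j = (23 - 5*(1 + 2*(-5)))*2 = (23 - 5*(1 - 10))*2 = (23 - 5*(-9))*2 = (23 + 45)*2 = 68*2 = 136)
1/(j + (-4592 - 3686)) = 1/(136 + (-4592 - 3686)) = 1/(136 - 8278) = 1/(-8142) = -1/8142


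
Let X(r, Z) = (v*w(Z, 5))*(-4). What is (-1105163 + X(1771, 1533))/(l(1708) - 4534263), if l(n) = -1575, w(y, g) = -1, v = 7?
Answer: 1105135/4535838 ≈ 0.24365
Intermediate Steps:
X(r, Z) = 28 (X(r, Z) = (7*(-1))*(-4) = -7*(-4) = 28)
(-1105163 + X(1771, 1533))/(l(1708) - 4534263) = (-1105163 + 28)/(-1575 - 4534263) = -1105135/(-4535838) = -1105135*(-1/4535838) = 1105135/4535838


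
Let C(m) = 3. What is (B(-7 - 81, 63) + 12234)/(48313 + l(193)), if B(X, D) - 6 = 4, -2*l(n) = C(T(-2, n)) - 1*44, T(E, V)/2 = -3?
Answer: 24488/96667 ≈ 0.25332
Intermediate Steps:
T(E, V) = -6 (T(E, V) = 2*(-3) = -6)
l(n) = 41/2 (l(n) = -(3 - 1*44)/2 = -(3 - 44)/2 = -1/2*(-41) = 41/2)
B(X, D) = 10 (B(X, D) = 6 + 4 = 10)
(B(-7 - 81, 63) + 12234)/(48313 + l(193)) = (10 + 12234)/(48313 + 41/2) = 12244/(96667/2) = 12244*(2/96667) = 24488/96667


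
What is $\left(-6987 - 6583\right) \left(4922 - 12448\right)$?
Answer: $102127820$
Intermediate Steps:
$\left(-6987 - 6583\right) \left(4922 - 12448\right) = \left(-13570\right) \left(-7526\right) = 102127820$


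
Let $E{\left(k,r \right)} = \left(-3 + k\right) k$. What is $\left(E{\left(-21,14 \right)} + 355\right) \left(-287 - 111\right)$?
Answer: $-341882$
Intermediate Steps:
$E{\left(k,r \right)} = k \left(-3 + k\right)$
$\left(E{\left(-21,14 \right)} + 355\right) \left(-287 - 111\right) = \left(- 21 \left(-3 - 21\right) + 355\right) \left(-287 - 111\right) = \left(\left(-21\right) \left(-24\right) + 355\right) \left(-398\right) = \left(504 + 355\right) \left(-398\right) = 859 \left(-398\right) = -341882$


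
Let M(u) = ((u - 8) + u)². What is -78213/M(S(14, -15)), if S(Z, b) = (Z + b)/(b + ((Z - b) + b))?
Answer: -26071/12 ≈ -2172.6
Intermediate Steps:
S(Z, b) = 1 (S(Z, b) = (Z + b)/(b + Z) = (Z + b)/(Z + b) = 1)
M(u) = (-8 + 2*u)² (M(u) = ((-8 + u) + u)² = (-8 + 2*u)²)
-78213/M(S(14, -15)) = -78213*1/(4*(-4 + 1)²) = -78213/(4*(-3)²) = -78213/(4*9) = -78213/36 = -78213*1/36 = -26071/12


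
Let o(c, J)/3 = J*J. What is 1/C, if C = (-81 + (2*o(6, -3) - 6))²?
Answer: 1/1089 ≈ 0.00091827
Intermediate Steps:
o(c, J) = 3*J² (o(c, J) = 3*(J*J) = 3*J²)
C = 1089 (C = (-81 + (2*(3*(-3)²) - 6))² = (-81 + (2*(3*9) - 6))² = (-81 + (2*27 - 6))² = (-81 + (54 - 6))² = (-81 + 48)² = (-33)² = 1089)
1/C = 1/1089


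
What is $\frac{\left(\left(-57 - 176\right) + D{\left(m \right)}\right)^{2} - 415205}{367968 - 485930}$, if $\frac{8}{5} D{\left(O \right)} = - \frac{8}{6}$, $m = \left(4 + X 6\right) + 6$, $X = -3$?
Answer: $\frac{12978971}{4246632} \approx 3.0563$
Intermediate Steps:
$m = -8$ ($m = \left(4 - 18\right) + 6 = -14 + 6 = -8$)
$D{\left(O \right)} = - \frac{5}{6}$ ($D{\left(O \right)} = \frac{5 \left(- \frac{8}{6}\right)}{8} = \frac{5 \left(\left(-8\right) \frac{1}{6}\right)}{8} = \frac{5}{8} \left(- \frac{4}{3}\right) = - \frac{5}{6}$)
$\frac{\left(\left(-57 - 176\right) + D{\left(m \right)}\right)^{2} - 415205}{367968 - 485930} = \frac{\left(\left(-57 - 176\right) - \frac{5}{6}\right)^{2} - 415205}{367968 - 485930} = \frac{\left(-233 - \frac{5}{6}\right)^{2} - 415205}{-117962} = \left(\left(- \frac{1403}{6}\right)^{2} - 415205\right) \left(- \frac{1}{117962}\right) = \left(\frac{1968409}{36} - 415205\right) \left(- \frac{1}{117962}\right) = \left(- \frac{12978971}{36}\right) \left(- \frac{1}{117962}\right) = \frac{12978971}{4246632}$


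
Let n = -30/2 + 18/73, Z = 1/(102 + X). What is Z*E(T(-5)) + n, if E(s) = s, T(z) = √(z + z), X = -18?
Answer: -1077/73 + I*√10/84 ≈ -14.753 + 0.037646*I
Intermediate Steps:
T(z) = √2*√z (T(z) = √(2*z) = √2*√z)
Z = 1/84 (Z = 1/(102 - 18) = 1/84 ≈ 0.011905)
n = -1077/73 (n = -30*½ + 18*(1/73) = -15 + 18/73 = -1077/73 ≈ -14.753)
Z*E(T(-5)) + n = (√2*√(-5))/84 - 1077/73 = (√2*(I*√5))/84 - 1077/73 = (I*√10)/84 - 1077/73 = I*√10/84 - 1077/73 = -1077/73 + I*√10/84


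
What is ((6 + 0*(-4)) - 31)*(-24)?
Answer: 600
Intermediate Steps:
((6 + 0*(-4)) - 31)*(-24) = ((6 + 0) - 31)*(-24) = (6 - 31)*(-24) = -25*(-24) = 600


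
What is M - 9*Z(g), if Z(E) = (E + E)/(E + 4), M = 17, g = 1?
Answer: 67/5 ≈ 13.400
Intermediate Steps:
Z(E) = 2*E/(4 + E) (Z(E) = (2*E)/(4 + E) = 2*E/(4 + E))
M - 9*Z(g) = 17 - 18/(4 + 1) = 17 - 18/5 = 67/5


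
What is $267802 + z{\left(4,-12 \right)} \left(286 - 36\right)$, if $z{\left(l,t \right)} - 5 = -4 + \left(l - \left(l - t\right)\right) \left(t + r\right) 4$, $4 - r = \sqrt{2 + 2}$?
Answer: $388052$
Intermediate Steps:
$r = 2$ ($r = 4 - \sqrt{2 + 2} = 4 - \sqrt{4} = 4 - 2 = 2$)
$z{\left(l,t \right)} = 1 + 4 t \left(2 + t\right)$ ($z{\left(l,t \right)} = 5 + \left(-4 + \left(l - \left(l - t\right)\right) \left(t + 2\right) 4\right) = 5 + \left(-4 + t \left(2 + t\right) 4\right) = 5 + \left(-4 + 4 t \left(2 + t\right)\right) = 1 + 4 t \left(2 + t\right)$)
$267802 + z{\left(4,-12 \right)} \left(286 - 36\right) = 267802 + \left(1 + 4 \left(-12\right)^{2} + 8 \left(-12\right)\right) \left(286 - 36\right) = 267802 + \left(1 + 4 \cdot 144 - 96\right) 250 = 267802 + \left(1 + 576 - 96\right) 250 = 267802 + 481 \cdot 250 = 267802 + 120250 = 388052$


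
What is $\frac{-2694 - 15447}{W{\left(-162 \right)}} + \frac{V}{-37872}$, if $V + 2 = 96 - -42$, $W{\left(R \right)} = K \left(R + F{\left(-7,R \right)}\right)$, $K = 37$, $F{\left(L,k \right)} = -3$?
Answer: $\frac{28591903}{9633690} \approx 2.9679$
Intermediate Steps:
$W{\left(R \right)} = -111 + 37 R$ ($W{\left(R \right)} = 37 \left(R - 3\right) = 37 \left(-3 + R\right) = -111 + 37 R$)
$V = 136$ ($V = -2 + \left(96 - -42\right) = -2 + \left(96 + 42\right) = -2 + 138 = 136$)
$\frac{-2694 - 15447}{W{\left(-162 \right)}} + \frac{V}{-37872} = \frac{-2694 - 15447}{-111 + 37 \left(-162\right)} + \frac{136}{-37872} = - \frac{18141}{-111 - 5994} + 136 \left(- \frac{1}{37872}\right) = - \frac{18141}{-6105} - \frac{17}{4734} = \left(-18141\right) \left(- \frac{1}{6105}\right) - \frac{17}{4734} = \frac{6047}{2035} - \frac{17}{4734} = \frac{28591903}{9633690}$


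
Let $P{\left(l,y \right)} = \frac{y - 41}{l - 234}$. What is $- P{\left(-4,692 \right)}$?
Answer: $\frac{93}{34} \approx 2.7353$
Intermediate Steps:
$P{\left(l,y \right)} = \frac{-41 + y}{-234 + l}$
$- P{\left(-4,692 \right)} = - \frac{-41 + 692}{-234 - 4} = - \frac{651}{-238} = - \frac{\left(-1\right) 651}{238} = \left(-1\right) \left(- \frac{93}{34}\right) = \frac{93}{34}$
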